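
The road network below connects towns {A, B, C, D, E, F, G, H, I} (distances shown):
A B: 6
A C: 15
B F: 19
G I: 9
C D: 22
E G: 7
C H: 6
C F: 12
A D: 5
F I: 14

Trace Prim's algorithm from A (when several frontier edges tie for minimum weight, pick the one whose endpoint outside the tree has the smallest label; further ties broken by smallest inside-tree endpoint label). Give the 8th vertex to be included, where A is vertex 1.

Grow the tree from A using Prim:
Step 1: cheapest edge leaving the tree is A D (5); add D.
Step 2: cheapest edge leaving the tree is A B (6); add B.
Step 3: cheapest edge leaving the tree is A C (15); add C.
Step 4: cheapest edge leaving the tree is C H (6); add H.
Step 5: cheapest edge leaving the tree is C F (12); add F.
Step 6: cheapest edge leaving the tree is F I (14); add I.
Step 7: cheapest edge leaving the tree is G I (9); add G.
Step 8: cheapest edge leaving the tree is E G (7); add E.
Vertex order: A, D, B, C, H, F, I, G, E. The 8th vertex is G.

G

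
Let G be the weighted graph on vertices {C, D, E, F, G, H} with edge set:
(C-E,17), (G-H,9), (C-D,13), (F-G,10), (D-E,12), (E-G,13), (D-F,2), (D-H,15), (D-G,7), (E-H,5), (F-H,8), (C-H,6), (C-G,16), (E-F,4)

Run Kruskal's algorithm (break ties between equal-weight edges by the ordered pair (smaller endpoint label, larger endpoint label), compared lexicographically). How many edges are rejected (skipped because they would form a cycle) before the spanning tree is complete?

Kruskal: consider edges lightest-first.
D-F (2): add. Components now {C} {D,F} {E} {G} {H}
E-F (4): add. Components now {C} {D,E,F} {G} {H}
E-H (5): add. Components now {C} {D,E,F,H} {G}
C-H (6): add. Components now {C,D,E,F,H} {G}
D-G (7): add. Components now {C,D,E,F,G,H}
Edges rejected before the tree was complete: 0.

0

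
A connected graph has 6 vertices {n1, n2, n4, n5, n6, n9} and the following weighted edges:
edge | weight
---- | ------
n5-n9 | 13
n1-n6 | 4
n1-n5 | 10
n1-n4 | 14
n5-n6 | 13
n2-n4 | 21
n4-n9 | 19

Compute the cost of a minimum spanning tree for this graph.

62

Kruskal: consider edges lightest-first.
n1-n6 (4): add. Components now {n2} {n1,n6} {n4} {n9} {n5}
n1-n5 (10): add. Components now {n2} {n1,n5,n6} {n4} {n9}
n5-n6 (13): skip — n6 and n5 already connected.
n5-n9 (13): add. Components now {n2} {n1,n5,n6,n9} {n4}
n1-n4 (14): add. Components now {n2} {n1,n4,n5,n6,n9}
n4-n9 (19): skip — n4 and n9 already connected.
n2-n4 (21): add. Components now {n1,n2,n4,n5,n6,n9}
MST edges: n1-n6, n1-n5, n5-n9, n1-n4, n2-n4; total weight 4+10+13+14+21 = 62.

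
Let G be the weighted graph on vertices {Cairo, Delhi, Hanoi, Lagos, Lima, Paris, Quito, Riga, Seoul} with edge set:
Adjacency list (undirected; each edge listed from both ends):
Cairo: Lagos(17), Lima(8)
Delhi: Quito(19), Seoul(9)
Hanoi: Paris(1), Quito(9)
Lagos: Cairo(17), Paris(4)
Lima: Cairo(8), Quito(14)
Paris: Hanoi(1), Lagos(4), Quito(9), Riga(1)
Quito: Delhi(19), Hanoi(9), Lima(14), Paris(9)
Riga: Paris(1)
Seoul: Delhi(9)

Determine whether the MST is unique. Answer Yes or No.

Kruskal's algorithm — process edges by increasing weight (ties by edge label):
Hanoi–Paris (1): add — endpoints in different components.
Paris–Riga (1): add — endpoints in different components.
Lagos–Paris (4): add — endpoints in different components.
Cairo–Lima (8): add — endpoints in different components.
Delhi–Seoul (9): add — endpoints in different components.
Hanoi–Quito (9): add — endpoints in different components.
Paris–Quito (9): skip — Paris and Quito already connected.
Lima–Quito (14): add — endpoints in different components.
Cairo–Lagos (17): skip — Lagos and Cairo already connected.
Delhi–Quito (19): add — endpoints in different components.
Non-tree edge Paris–Quito has weight 9, equal to the heaviest edge on its tree cycle — swapping gives another MST of the same weight. Not unique.

No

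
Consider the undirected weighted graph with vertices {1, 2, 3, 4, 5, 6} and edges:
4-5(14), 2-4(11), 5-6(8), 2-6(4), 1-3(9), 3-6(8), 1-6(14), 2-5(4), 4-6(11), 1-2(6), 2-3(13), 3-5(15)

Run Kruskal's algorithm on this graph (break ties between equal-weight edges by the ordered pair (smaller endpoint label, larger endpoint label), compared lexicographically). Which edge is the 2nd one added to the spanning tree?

Sort edges by weight, then run Kruskal:
2-5 (4): add. Components now {1} {2,5} {3} {4} {6}
2-6 (4): add. Components now {1} {2,5,6} {3} {4}
1-2 (6): add. Components now {1,2,5,6} {3} {4}
3-6 (8): add. Components now {1,2,3,5,6} {4}
5-6 (8): skip — 5 and 6 already connected.
1-3 (9): skip — 1 and 3 already connected.
2-4 (11): add. Components now {1,2,3,4,5,6}
The 2nd edge added is 2-6.

2-6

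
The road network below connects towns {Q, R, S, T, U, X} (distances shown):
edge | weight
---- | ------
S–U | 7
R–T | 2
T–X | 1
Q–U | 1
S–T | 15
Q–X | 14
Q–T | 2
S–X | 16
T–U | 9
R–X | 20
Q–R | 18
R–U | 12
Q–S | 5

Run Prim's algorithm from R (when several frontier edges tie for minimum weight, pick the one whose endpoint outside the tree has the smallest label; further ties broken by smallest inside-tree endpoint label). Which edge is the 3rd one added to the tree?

Prim, starting at R.
Step 1: cheapest edge leaving the tree is R–T (2); add T.
Step 2: cheapest edge leaving the tree is T–X (1); add X.
Step 3: cheapest edge leaving the tree is Q–T (2); add Q.
Step 4: cheapest edge leaving the tree is Q–U (1); add U.
Step 5: cheapest edge leaving the tree is Q–S (5); add S.
The 3rd edge added is Q–T.

Q-T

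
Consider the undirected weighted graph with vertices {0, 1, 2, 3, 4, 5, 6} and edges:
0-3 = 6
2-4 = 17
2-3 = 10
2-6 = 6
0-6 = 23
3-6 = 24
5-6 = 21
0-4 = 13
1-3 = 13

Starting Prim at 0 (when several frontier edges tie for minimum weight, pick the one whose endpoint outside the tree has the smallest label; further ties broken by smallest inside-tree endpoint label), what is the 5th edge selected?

Grow the tree from 0 using Prim:
Step 1: frontier [0-3 6, 0-4 13, 0-6 23] → take 0-3 (6); add 3.
Step 2: frontier [0-4 13, 0-6 23, 2-3 10, 1-3 13, 3-6 24] → take 2-3 (10); add 2.
Step 3: frontier [0-4 13, 0-6 23, 2-6 6, 2-4 17, 1-3 13, 3-6 24] → take 2-6 (6); add 6.
Step 4: frontier [0-4 13, 2-4 17, 1-3 13, 5-6 21] → take 1-3 (13); add 1.
Step 5: frontier [0-4 13, 2-4 17, 5-6 21] → take 0-4 (13); add 4.
Step 6: frontier [5-6 21] → take 5-6 (21); add 5.
The 5th edge added is 0-4.

0-4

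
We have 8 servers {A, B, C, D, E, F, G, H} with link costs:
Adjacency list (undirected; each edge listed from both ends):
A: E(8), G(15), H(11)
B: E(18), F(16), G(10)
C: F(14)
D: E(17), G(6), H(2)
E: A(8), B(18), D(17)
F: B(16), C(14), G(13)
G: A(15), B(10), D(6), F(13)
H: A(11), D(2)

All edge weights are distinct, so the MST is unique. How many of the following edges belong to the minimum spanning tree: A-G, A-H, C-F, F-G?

3

Sort edges by weight, then run Kruskal:
D-H (2): add — endpoints in different components.
D-G (6): add — endpoints in different components.
A-E (8): add — endpoints in different components.
B-G (10): add — endpoints in different components.
A-H (11): add — endpoints in different components.
F-G (13): add — endpoints in different components.
C-F (14): add — endpoints in different components.
MST edge set: {D-H, D-G, A-E, B-G, A-H, F-G, C-F}.
Of the listed edges, {A-H, C-F, F-G} are in the MST → 3.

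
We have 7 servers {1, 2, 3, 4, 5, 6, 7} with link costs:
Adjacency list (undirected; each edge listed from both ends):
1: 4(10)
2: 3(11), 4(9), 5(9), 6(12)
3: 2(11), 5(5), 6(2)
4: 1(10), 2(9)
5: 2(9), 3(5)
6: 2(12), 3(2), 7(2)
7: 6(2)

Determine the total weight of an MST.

37

Sort edges by weight, then run Kruskal:
3 6 (2): add — endpoints in different components.
6 7 (2): add — endpoints in different components.
3 5 (5): add — endpoints in different components.
2 4 (9): add — endpoints in different components.
2 5 (9): add — endpoints in different components.
1 4 (10): add — endpoints in different components.
MST edges: 3 6, 6 7, 3 5, 2 4, 2 5, 1 4; total weight 2+2+5+9+9+10 = 37.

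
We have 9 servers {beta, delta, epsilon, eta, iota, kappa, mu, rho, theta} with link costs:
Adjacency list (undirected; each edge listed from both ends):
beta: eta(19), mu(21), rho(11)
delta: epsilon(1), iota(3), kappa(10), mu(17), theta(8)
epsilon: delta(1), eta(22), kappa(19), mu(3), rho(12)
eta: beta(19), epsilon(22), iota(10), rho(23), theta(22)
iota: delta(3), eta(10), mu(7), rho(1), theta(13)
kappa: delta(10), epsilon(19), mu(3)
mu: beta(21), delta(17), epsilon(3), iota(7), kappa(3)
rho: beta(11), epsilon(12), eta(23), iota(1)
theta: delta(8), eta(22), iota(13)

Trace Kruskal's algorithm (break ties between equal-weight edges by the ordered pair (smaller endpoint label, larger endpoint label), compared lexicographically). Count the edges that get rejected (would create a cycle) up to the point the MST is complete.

2

Kruskal: consider edges lightest-first.
delta epsilon (1): add — endpoints in different components.
iota rho (1): add — endpoints in different components.
delta iota (3): add — endpoints in different components.
epsilon mu (3): add — endpoints in different components.
kappa mu (3): add — endpoints in different components.
iota mu (7): skip — iota and mu already connected.
delta theta (8): add — endpoints in different components.
delta kappa (10): skip — delta and kappa already connected.
eta iota (10): add — endpoints in different components.
beta rho (11): add — endpoints in different components.
Edges rejected before the tree was complete: 2.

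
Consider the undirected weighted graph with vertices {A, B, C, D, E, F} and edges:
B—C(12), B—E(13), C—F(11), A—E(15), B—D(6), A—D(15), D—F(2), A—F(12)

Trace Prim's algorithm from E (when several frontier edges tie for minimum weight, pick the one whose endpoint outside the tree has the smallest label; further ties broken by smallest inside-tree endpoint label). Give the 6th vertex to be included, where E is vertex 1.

A

Prim's algorithm from E:
Step 1: frontier [B—E 13, A—E 15] → take B—E (13); add B.
Step 2: frontier [B—D 6, B—C 12, A—E 15] → take B—D (6); add D.
Step 3: frontier [B—C 12, D—F 2, A—D 15, A—E 15] → take D—F (2); add F.
Step 4: frontier [B—C 12, A—D 15, A—E 15, C—F 11, A—F 12] → take C—F (11); add C.
Step 5: frontier [A—D 15, A—E 15, A—F 12] → take A—F (12); add A.
Vertex order: E, B, D, F, C, A. The 6th vertex is A.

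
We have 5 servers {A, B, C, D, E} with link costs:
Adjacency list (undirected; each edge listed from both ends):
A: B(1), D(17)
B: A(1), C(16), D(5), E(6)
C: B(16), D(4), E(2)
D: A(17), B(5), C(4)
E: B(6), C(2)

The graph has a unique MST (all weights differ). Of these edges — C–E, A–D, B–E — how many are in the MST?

Sort edges by weight, then run Kruskal:
A–B (1): add — endpoints in different components.
C–E (2): add — endpoints in different components.
C–D (4): add — endpoints in different components.
B–D (5): add — endpoints in different components.
MST edge set: {A–B, C–E, C–D, B–D}.
Of the listed edges, {C–E} are in the MST → 1.

1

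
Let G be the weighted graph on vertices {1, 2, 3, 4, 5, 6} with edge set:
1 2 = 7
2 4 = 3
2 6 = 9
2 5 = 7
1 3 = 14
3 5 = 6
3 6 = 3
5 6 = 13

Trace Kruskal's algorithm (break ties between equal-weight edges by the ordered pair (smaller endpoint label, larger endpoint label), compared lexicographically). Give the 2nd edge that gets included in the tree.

Sort edges by weight, then run Kruskal:
2 4 (3): add — endpoints in different components.
3 6 (3): add — endpoints in different components.
3 5 (6): add — endpoints in different components.
1 2 (7): add — endpoints in different components.
2 5 (7): add — endpoints in different components.
The 2nd edge added is 3 6.

3-6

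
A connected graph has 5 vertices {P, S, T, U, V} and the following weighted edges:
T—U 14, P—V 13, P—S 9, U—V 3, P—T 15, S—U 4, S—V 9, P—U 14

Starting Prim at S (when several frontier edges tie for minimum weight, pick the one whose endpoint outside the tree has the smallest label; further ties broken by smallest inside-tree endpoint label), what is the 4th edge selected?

T-U

Prim's algorithm from S:
Step 1: cheapest edge leaving the tree is S—U (4); add U.
Step 2: cheapest edge leaving the tree is U—V (3); add V.
Step 3: cheapest edge leaving the tree is P—S (9); add P.
Step 4: cheapest edge leaving the tree is T—U (14); add T.
The 4th edge added is T—U.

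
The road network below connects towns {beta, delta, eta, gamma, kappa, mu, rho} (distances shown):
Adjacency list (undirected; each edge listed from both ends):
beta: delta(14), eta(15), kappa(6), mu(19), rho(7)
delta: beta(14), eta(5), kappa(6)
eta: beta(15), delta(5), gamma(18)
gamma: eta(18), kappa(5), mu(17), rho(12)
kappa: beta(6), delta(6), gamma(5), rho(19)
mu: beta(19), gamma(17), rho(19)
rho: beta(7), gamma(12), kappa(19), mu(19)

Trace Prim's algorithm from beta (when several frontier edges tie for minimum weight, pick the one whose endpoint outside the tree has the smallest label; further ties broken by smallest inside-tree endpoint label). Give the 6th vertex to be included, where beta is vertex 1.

rho

Prim's algorithm from beta:
Step 1: frontier [beta–kappa 6, beta–rho 7, beta–delta 14, beta–eta 15, beta–mu 19] → take beta–kappa (6); add kappa.
Step 2: frontier [beta–rho 7, beta–delta 14, beta–eta 15, beta–mu 19, gamma–kappa 5, delta–kappa 6, kappa–rho 19] → take gamma–kappa (5); add gamma.
Step 3: frontier [beta–rho 7, beta–delta 14, beta–eta 15, beta–mu 19, gamma–rho 12, gamma–mu 17, eta–gamma 18, delta–kappa 6, kappa–rho 19] → take delta–kappa (6); add delta.
Step 4: frontier [beta–rho 7, beta–eta 15, beta–mu 19, delta–eta 5, gamma–rho 12, gamma–mu 17, eta–gamma 18, kappa–rho 19] → take delta–eta (5); add eta.
Step 5: frontier [beta–rho 7, beta–mu 19, gamma–rho 12, gamma–mu 17, kappa–rho 19] → take beta–rho (7); add rho.
Step 6: frontier [beta–mu 19, gamma–mu 17, mu–rho 19] → take gamma–mu (17); add mu.
Vertex order: beta, kappa, gamma, delta, eta, rho, mu. The 6th vertex is rho.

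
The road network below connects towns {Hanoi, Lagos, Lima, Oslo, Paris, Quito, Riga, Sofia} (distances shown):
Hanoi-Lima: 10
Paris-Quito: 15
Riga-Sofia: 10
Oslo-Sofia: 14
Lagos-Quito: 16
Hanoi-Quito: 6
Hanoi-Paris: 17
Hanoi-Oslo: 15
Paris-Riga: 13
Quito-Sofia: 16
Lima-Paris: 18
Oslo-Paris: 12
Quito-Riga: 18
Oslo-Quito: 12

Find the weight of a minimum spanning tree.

79

Prim, starting at Lima.
Step 1: cheapest edge leaving the tree is Hanoi-Lima (10); add Hanoi.
Step 2: cheapest edge leaving the tree is Hanoi-Quito (6); add Quito.
Step 3: cheapest edge leaving the tree is Oslo-Quito (12); add Oslo.
Step 4: cheapest edge leaving the tree is Oslo-Paris (12); add Paris.
Step 5: cheapest edge leaving the tree is Paris-Riga (13); add Riga.
Step 6: cheapest edge leaving the tree is Riga-Sofia (10); add Sofia.
Step 7: cheapest edge leaving the tree is Lagos-Quito (16); add Lagos.
MST edges: Hanoi-Lima, Hanoi-Quito, Oslo-Quito, Oslo-Paris, Paris-Riga, Riga-Sofia, Lagos-Quito; total weight 10+6+12+12+13+10+16 = 79.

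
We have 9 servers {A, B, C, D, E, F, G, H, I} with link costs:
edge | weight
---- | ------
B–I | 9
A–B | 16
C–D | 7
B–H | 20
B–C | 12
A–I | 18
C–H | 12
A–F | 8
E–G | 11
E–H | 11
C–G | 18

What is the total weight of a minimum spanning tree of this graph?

Grow the tree from I using Prim:
Step 1: cheapest edge leaving the tree is B–I (9); add B.
Step 2: cheapest edge leaving the tree is B–C (12); add C.
Step 3: cheapest edge leaving the tree is C–D (7); add D.
Step 4: cheapest edge leaving the tree is C–H (12); add H.
Step 5: cheapest edge leaving the tree is E–H (11); add E.
Step 6: cheapest edge leaving the tree is E–G (11); add G.
Step 7: cheapest edge leaving the tree is A–B (16); add A.
Step 8: cheapest edge leaving the tree is A–F (8); add F.
MST edges: B–I, B–C, C–D, C–H, E–H, E–G, A–B, A–F; total weight 9+12+7+12+11+11+16+8 = 86.

86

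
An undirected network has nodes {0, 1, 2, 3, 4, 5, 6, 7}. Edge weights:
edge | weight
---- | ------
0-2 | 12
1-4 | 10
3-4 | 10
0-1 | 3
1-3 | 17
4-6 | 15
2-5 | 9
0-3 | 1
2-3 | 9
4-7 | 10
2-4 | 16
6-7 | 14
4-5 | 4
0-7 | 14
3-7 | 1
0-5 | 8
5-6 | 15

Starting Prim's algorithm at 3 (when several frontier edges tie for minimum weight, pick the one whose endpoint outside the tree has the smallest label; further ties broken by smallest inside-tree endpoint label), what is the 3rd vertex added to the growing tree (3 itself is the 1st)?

Prim, starting at 3.
Step 1: cheapest edge leaving the tree is 0-3 (1); add 0.
Step 2: cheapest edge leaving the tree is 3-7 (1); add 7.
Step 3: cheapest edge leaving the tree is 0-1 (3); add 1.
Step 4: cheapest edge leaving the tree is 0-5 (8); add 5.
Step 5: cheapest edge leaving the tree is 4-5 (4); add 4.
Step 6: cheapest edge leaving the tree is 2-3 (9); add 2.
Step 7: cheapest edge leaving the tree is 6-7 (14); add 6.
Vertex order: 3, 0, 7, 1, 5, 4, 2, 6. The 3rd vertex is 7.

7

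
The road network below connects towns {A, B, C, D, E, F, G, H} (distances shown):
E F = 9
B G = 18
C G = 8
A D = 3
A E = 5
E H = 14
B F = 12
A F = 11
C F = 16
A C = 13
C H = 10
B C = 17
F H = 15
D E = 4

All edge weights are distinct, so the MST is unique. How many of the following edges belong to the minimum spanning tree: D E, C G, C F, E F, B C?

Kruskal's algorithm — process edges by increasing weight (ties by edge label):
A D (3): add — endpoints in different components.
D E (4): add — endpoints in different components.
A E (5): skip — A and E already connected.
C G (8): add — endpoints in different components.
E F (9): add — endpoints in different components.
C H (10): add — endpoints in different components.
A F (11): skip — A and F already connected.
B F (12): add — endpoints in different components.
A C (13): add — endpoints in different components.
MST edge set: {A D, D E, C G, E F, C H, B F, A C}.
Of the listed edges, {D E, C G, E F} are in the MST → 3.

3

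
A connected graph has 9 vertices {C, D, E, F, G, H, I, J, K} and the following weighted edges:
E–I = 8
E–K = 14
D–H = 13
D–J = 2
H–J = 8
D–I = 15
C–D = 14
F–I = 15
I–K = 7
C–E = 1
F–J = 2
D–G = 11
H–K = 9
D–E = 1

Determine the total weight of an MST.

40

Prim, starting at D.
Step 1: cheapest edge leaving the tree is D–E (1); add E.
Step 2: cheapest edge leaving the tree is C–E (1); add C.
Step 3: cheapest edge leaving the tree is D–J (2); add J.
Step 4: cheapest edge leaving the tree is F–J (2); add F.
Step 5: cheapest edge leaving the tree is H–J (8); add H.
Step 6: cheapest edge leaving the tree is E–I (8); add I.
Step 7: cheapest edge leaving the tree is I–K (7); add K.
Step 8: cheapest edge leaving the tree is D–G (11); add G.
MST edges: D–E, C–E, D–J, F–J, H–J, E–I, I–K, D–G; total weight 1+1+2+2+8+8+7+11 = 40.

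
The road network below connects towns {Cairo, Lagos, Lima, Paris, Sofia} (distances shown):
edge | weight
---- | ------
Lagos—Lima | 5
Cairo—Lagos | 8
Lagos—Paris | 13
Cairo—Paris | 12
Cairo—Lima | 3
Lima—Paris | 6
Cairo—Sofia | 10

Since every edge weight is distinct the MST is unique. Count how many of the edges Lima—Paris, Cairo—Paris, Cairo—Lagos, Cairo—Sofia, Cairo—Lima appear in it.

3

Sort edges by weight, then run Kruskal:
Cairo—Lima (3): add. Components now {Cairo,Lima} {Sofia} {Paris} {Lagos}
Lagos—Lima (5): add. Components now {Cairo,Lagos,Lima} {Sofia} {Paris}
Lima—Paris (6): add. Components now {Cairo,Lagos,Lima,Paris} {Sofia}
Cairo—Lagos (8): skip — Cairo and Lagos already connected.
Cairo—Sofia (10): add. Components now {Cairo,Lagos,Lima,Paris,Sofia}
MST edge set: {Cairo—Lima, Lagos—Lima, Lima—Paris, Cairo—Sofia}.
Of the listed edges, {Lima—Paris, Cairo—Sofia, Cairo—Lima} are in the MST → 3.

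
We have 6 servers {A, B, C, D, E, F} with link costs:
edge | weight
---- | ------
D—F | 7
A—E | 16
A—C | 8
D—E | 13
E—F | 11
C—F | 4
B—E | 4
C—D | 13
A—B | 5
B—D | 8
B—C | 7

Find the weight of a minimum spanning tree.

Grow the tree from B using Prim:
Step 1: frontier [B—E 4, A—B 5, B—C 7, B—D 8] → take B—E (4); add E.
Step 2: frontier [A—B 5, B—C 7, B—D 8, E—F 11, D—E 13, A—E 16] → take A—B (5); add A.
Step 3: frontier [A—C 8, B—C 7, B—D 8, E—F 11, D—E 13] → take B—C (7); add C.
Step 4: frontier [B—D 8, C—F 4, C—D 13, E—F 11, D—E 13] → take C—F (4); add F.
Step 5: frontier [B—D 8, C—D 13, D—E 13, D—F 7] → take D—F (7); add D.
MST edges: B—E, A—B, B—C, C—F, D—F; total weight 4+5+7+4+7 = 27.

27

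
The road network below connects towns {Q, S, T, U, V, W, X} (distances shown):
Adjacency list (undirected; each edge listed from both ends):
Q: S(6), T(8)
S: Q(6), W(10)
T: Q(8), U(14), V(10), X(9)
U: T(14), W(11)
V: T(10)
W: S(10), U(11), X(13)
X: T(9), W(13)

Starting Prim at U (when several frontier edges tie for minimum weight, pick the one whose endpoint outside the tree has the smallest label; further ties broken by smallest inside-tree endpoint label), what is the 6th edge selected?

T-V

Grow the tree from U using Prim:
Step 1: frontier [U–W 11, T–U 14] → take U–W (11); add W.
Step 2: frontier [T–U 14, S–W 10, W–X 13] → take S–W (10); add S.
Step 3: frontier [Q–S 6, T–U 14, W–X 13] → take Q–S (6); add Q.
Step 4: frontier [Q–T 8, T–U 14, W–X 13] → take Q–T (8); add T.
Step 5: frontier [T–X 9, T–V 10, W–X 13] → take T–X (9); add X.
Step 6: frontier [T–V 10] → take T–V (10); add V.
The 6th edge added is T–V.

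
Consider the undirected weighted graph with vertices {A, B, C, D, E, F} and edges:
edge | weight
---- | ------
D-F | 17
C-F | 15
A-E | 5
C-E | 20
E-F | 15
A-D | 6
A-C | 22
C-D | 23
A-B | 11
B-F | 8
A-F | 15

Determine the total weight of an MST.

Kruskal's algorithm — process edges by increasing weight (ties by edge label):
A-E (5): add — endpoints in different components.
A-D (6): add — endpoints in different components.
B-F (8): add — endpoints in different components.
A-B (11): add — endpoints in different components.
A-F (15): skip — A and F already connected.
C-F (15): add — endpoints in different components.
MST edges: A-E, A-D, B-F, A-B, C-F; total weight 5+6+8+11+15 = 45.

45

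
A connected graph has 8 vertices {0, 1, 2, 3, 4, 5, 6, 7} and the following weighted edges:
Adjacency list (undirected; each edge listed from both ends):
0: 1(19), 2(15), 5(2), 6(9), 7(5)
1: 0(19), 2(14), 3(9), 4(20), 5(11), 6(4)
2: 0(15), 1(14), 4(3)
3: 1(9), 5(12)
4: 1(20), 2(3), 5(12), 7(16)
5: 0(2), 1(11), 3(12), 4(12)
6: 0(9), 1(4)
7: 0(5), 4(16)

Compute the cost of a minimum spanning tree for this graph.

44

Prim's algorithm from 5:
Step 1: frontier [0–5 2, 1–5 11, 3–5 12, 4–5 12] → take 0–5 (2); add 0.
Step 2: frontier [0–7 5, 0–6 9, 0–2 15, 0–1 19, 1–5 11, 3–5 12, 4–5 12] → take 0–7 (5); add 7.
Step 3: frontier [0–6 9, 0–2 15, 0–1 19, 1–5 11, 3–5 12, 4–5 12, 4–7 16] → take 0–6 (9); add 6.
Step 4: frontier [0–2 15, 0–1 19, 1–5 11, 3–5 12, 4–5 12, 1–6 4, 4–7 16] → take 1–6 (4); add 1.
Step 5: frontier [0–2 15, 1–3 9, 1–2 14, 1–4 20, 3–5 12, 4–5 12, 4–7 16] → take 1–3 (9); add 3.
Step 6: frontier [0–2 15, 1–2 14, 1–4 20, 4–5 12, 4–7 16] → take 4–5 (12); add 4.
Step 7: frontier [0–2 15, 1–2 14, 2–4 3] → take 2–4 (3); add 2.
MST edges: 0–5, 0–7, 0–6, 1–6, 1–3, 4–5, 2–4; total weight 2+5+9+4+9+12+3 = 44.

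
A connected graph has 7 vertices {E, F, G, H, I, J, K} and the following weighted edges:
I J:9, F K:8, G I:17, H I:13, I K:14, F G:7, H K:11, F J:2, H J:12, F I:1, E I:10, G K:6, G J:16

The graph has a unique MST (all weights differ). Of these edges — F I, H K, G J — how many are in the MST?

2

Kruskal's algorithm — process edges by increasing weight (ties by edge label):
F I (1): add — endpoints in different components.
F J (2): add — endpoints in different components.
G K (6): add — endpoints in different components.
F G (7): add — endpoints in different components.
F K (8): skip — F and K already connected.
I J (9): skip — I and J already connected.
E I (10): add — endpoints in different components.
H K (11): add — endpoints in different components.
MST edge set: {F I, F J, G K, F G, E I, H K}.
Of the listed edges, {F I, H K} are in the MST → 2.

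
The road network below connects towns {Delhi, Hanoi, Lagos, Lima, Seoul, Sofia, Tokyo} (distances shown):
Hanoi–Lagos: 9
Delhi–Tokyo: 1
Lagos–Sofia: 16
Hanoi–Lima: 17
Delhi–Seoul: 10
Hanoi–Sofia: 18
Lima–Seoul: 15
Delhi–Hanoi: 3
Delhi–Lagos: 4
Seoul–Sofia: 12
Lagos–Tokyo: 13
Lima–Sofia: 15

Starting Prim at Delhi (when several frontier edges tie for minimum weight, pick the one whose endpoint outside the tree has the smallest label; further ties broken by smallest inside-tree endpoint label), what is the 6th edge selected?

Lima-Seoul

Prim, starting at Delhi.
Step 1: cheapest edge leaving the tree is Delhi–Tokyo (1); add Tokyo.
Step 2: cheapest edge leaving the tree is Delhi–Hanoi (3); add Hanoi.
Step 3: cheapest edge leaving the tree is Delhi–Lagos (4); add Lagos.
Step 4: cheapest edge leaving the tree is Delhi–Seoul (10); add Seoul.
Step 5: cheapest edge leaving the tree is Seoul–Sofia (12); add Sofia.
Step 6: cheapest edge leaving the tree is Lima–Seoul (15); add Lima.
The 6th edge added is Lima–Seoul.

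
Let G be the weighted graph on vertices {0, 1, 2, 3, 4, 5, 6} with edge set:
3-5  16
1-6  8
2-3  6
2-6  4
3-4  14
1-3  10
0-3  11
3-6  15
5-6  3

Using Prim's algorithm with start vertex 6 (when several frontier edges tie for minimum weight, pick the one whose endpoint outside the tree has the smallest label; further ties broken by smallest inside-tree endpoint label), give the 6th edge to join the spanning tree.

3-4

Grow the tree from 6 using Prim:
Step 1: cheapest edge leaving the tree is 5-6 (3); add 5.
Step 2: cheapest edge leaving the tree is 2-6 (4); add 2.
Step 3: cheapest edge leaving the tree is 2-3 (6); add 3.
Step 4: cheapest edge leaving the tree is 1-6 (8); add 1.
Step 5: cheapest edge leaving the tree is 0-3 (11); add 0.
Step 6: cheapest edge leaving the tree is 3-4 (14); add 4.
The 6th edge added is 3-4.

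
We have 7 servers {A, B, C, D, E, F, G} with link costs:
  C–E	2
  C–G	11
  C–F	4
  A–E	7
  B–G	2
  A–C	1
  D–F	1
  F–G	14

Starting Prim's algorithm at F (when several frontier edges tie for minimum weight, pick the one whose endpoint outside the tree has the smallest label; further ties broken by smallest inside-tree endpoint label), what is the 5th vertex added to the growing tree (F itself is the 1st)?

E

Prim's algorithm from F:
Step 1: cheapest edge leaving the tree is D–F (1); add D.
Step 2: cheapest edge leaving the tree is C–F (4); add C.
Step 3: cheapest edge leaving the tree is A–C (1); add A.
Step 4: cheapest edge leaving the tree is C–E (2); add E.
Step 5: cheapest edge leaving the tree is C–G (11); add G.
Step 6: cheapest edge leaving the tree is B–G (2); add B.
Vertex order: F, D, C, A, E, G, B. The 5th vertex is E.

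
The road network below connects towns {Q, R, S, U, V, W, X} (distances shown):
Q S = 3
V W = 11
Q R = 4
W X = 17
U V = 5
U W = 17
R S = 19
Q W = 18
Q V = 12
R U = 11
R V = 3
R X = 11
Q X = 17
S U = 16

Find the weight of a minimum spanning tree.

Sort edges by weight, then run Kruskal:
Q S (3): add — endpoints in different components.
R V (3): add — endpoints in different components.
Q R (4): add — endpoints in different components.
U V (5): add — endpoints in different components.
R U (11): skip — R and U already connected.
R X (11): add — endpoints in different components.
V W (11): add — endpoints in different components.
MST edges: Q S, R V, Q R, U V, R X, V W; total weight 3+3+4+5+11+11 = 37.

37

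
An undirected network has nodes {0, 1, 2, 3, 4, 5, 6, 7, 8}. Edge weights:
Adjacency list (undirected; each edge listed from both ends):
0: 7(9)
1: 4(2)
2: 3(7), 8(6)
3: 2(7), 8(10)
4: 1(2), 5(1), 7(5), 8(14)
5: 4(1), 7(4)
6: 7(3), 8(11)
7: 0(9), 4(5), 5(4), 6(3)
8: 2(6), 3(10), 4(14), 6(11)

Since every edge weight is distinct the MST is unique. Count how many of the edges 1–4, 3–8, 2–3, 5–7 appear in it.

3

Sort edges by weight, then run Kruskal:
4–5 (1): add — endpoints in different components.
1–4 (2): add — endpoints in different components.
6–7 (3): add — endpoints in different components.
5–7 (4): add — endpoints in different components.
4–7 (5): skip — 4 and 7 already connected.
2–8 (6): add — endpoints in different components.
2–3 (7): add — endpoints in different components.
0–7 (9): add — endpoints in different components.
3–8 (10): skip — 3 and 8 already connected.
6–8 (11): add — endpoints in different components.
MST edge set: {4–5, 1–4, 6–7, 5–7, 2–8, 2–3, 0–7, 6–8}.
Of the listed edges, {1–4, 2–3, 5–7} are in the MST → 3.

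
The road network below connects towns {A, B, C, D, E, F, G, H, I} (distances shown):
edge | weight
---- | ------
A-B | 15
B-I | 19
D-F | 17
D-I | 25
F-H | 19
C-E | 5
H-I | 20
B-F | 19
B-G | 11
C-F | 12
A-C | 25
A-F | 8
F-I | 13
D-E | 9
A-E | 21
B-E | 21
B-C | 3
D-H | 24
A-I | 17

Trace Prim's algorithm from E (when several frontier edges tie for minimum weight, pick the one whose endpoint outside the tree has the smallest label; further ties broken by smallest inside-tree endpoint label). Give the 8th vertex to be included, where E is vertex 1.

Prim, starting at E.
Step 1: cheapest edge leaving the tree is C-E (5); add C.
Step 2: cheapest edge leaving the tree is B-C (3); add B.
Step 3: cheapest edge leaving the tree is D-E (9); add D.
Step 4: cheapest edge leaving the tree is B-G (11); add G.
Step 5: cheapest edge leaving the tree is C-F (12); add F.
Step 6: cheapest edge leaving the tree is A-F (8); add A.
Step 7: cheapest edge leaving the tree is F-I (13); add I.
Step 8: cheapest edge leaving the tree is F-H (19); add H.
Vertex order: E, C, B, D, G, F, A, I, H. The 8th vertex is I.

I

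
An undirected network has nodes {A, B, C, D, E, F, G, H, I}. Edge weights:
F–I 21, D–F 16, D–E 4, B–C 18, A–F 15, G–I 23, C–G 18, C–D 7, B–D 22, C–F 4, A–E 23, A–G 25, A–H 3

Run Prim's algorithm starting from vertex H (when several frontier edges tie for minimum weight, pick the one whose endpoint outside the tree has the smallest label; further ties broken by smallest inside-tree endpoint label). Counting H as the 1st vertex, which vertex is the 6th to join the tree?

E

Grow the tree from H using Prim:
Step 1: cheapest edge leaving the tree is A–H (3); add A.
Step 2: cheapest edge leaving the tree is A–F (15); add F.
Step 3: cheapest edge leaving the tree is C–F (4); add C.
Step 4: cheapest edge leaving the tree is C–D (7); add D.
Step 5: cheapest edge leaving the tree is D–E (4); add E.
Step 6: cheapest edge leaving the tree is B–C (18); add B.
Step 7: cheapest edge leaving the tree is C–G (18); add G.
Step 8: cheapest edge leaving the tree is F–I (21); add I.
Vertex order: H, A, F, C, D, E, B, G, I. The 6th vertex is E.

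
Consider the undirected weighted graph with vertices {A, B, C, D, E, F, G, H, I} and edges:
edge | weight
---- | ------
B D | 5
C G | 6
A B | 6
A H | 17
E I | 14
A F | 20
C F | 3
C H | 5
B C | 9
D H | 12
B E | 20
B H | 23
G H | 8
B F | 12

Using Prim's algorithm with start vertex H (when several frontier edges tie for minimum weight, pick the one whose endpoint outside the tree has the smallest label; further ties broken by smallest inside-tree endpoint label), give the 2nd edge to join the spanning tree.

C-F

Prim's algorithm from H:
Step 1: cheapest edge leaving the tree is C H (5); add C.
Step 2: cheapest edge leaving the tree is C F (3); add F.
Step 3: cheapest edge leaving the tree is C G (6); add G.
Step 4: cheapest edge leaving the tree is B C (9); add B.
Step 5: cheapest edge leaving the tree is B D (5); add D.
Step 6: cheapest edge leaving the tree is A B (6); add A.
Step 7: cheapest edge leaving the tree is B E (20); add E.
Step 8: cheapest edge leaving the tree is E I (14); add I.
The 2nd edge added is C F.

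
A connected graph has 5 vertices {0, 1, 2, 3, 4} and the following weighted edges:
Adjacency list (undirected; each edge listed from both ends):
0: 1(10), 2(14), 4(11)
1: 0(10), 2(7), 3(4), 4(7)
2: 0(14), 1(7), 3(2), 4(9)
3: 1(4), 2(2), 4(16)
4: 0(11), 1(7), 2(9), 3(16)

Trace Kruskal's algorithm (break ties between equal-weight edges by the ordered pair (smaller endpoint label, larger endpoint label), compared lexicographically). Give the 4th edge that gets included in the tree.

Kruskal's algorithm — process edges by increasing weight (ties by edge label):
2 3 (2): add — endpoints in different components.
1 3 (4): add — endpoints in different components.
1 2 (7): skip — 1 and 2 already connected.
1 4 (7): add — endpoints in different components.
2 4 (9): skip — 2 and 4 already connected.
0 1 (10): add — endpoints in different components.
The 4th edge added is 0 1.

0-1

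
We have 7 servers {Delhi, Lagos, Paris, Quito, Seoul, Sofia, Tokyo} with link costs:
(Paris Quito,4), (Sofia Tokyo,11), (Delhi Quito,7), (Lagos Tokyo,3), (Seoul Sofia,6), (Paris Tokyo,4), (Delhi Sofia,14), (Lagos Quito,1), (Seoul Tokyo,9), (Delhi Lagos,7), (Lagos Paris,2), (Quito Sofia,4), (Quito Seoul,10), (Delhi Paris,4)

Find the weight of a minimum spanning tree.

20

Sort edges by weight, then run Kruskal:
Lagos Quito (1): add — endpoints in different components.
Lagos Paris (2): add — endpoints in different components.
Lagos Tokyo (3): add — endpoints in different components.
Delhi Paris (4): add — endpoints in different components.
Paris Quito (4): skip — Quito and Paris already connected.
Paris Tokyo (4): skip — Tokyo and Paris already connected.
Quito Sofia (4): add — endpoints in different components.
Seoul Sofia (6): add — endpoints in different components.
MST edges: Lagos Quito, Lagos Paris, Lagos Tokyo, Delhi Paris, Quito Sofia, Seoul Sofia; total weight 1+2+3+4+4+6 = 20.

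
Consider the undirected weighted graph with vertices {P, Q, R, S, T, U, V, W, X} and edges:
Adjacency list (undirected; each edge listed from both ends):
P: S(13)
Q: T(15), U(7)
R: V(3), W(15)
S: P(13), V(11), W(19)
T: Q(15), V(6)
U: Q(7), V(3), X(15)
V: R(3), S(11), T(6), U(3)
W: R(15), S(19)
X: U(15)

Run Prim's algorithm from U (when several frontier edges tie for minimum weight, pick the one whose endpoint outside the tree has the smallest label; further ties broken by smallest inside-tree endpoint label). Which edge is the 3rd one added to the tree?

T-V

Prim's algorithm from U:
Step 1: frontier [U—V 3, Q—U 7, U—X 15] → take U—V (3); add V.
Step 2: frontier [Q—U 7, U—X 15, R—V 3, T—V 6, S—V 11] → take R—V (3); add R.
Step 3: frontier [R—W 15, Q—U 7, U—X 15, T—V 6, S—V 11] → take T—V (6); add T.
Step 4: frontier [R—W 15, Q—T 15, Q—U 7, U—X 15, S—V 11] → take Q—U (7); add Q.
Step 5: frontier [R—W 15, U—X 15, S—V 11] → take S—V (11); add S.
Step 6: frontier [R—W 15, P—S 13, S—W 19, U—X 15] → take P—S (13); add P.
Step 7: frontier [R—W 15, S—W 19, U—X 15] → take R—W (15); add W.
Step 8: frontier [U—X 15] → take U—X (15); add X.
The 3rd edge added is T—V.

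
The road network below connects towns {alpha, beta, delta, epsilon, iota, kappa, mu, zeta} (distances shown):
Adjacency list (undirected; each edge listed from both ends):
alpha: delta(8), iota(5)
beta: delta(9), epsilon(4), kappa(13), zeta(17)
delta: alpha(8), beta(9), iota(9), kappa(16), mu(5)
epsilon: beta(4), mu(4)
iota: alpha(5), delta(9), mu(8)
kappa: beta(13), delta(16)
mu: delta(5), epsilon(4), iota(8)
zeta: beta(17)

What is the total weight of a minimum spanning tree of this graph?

Prim's algorithm from alpha:
Step 1: cheapest edge leaving the tree is alpha-iota (5); add iota.
Step 2: cheapest edge leaving the tree is alpha-delta (8); add delta.
Step 3: cheapest edge leaving the tree is delta-mu (5); add mu.
Step 4: cheapest edge leaving the tree is epsilon-mu (4); add epsilon.
Step 5: cheapest edge leaving the tree is beta-epsilon (4); add beta.
Step 6: cheapest edge leaving the tree is beta-kappa (13); add kappa.
Step 7: cheapest edge leaving the tree is beta-zeta (17); add zeta.
MST edges: alpha-iota, alpha-delta, delta-mu, epsilon-mu, beta-epsilon, beta-kappa, beta-zeta; total weight 5+8+5+4+4+13+17 = 56.

56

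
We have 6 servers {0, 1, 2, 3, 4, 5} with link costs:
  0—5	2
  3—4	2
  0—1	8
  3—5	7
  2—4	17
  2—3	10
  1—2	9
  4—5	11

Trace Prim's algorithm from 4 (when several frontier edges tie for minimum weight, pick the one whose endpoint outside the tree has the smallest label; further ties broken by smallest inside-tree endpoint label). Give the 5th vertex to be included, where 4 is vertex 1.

1

Prim, starting at 4.
Step 1: frontier [3—4 2, 4—5 11, 2—4 17] → take 3—4 (2); add 3.
Step 2: frontier [3—5 7, 2—3 10, 4—5 11, 2—4 17] → take 3—5 (7); add 5.
Step 3: frontier [2—3 10, 2—4 17, 0—5 2] → take 0—5 (2); add 0.
Step 4: frontier [0—1 8, 2—3 10, 2—4 17] → take 0—1 (8); add 1.
Step 5: frontier [1—2 9, 2—3 10, 2—4 17] → take 1—2 (9); add 2.
Vertex order: 4, 3, 5, 0, 1, 2. The 5th vertex is 1.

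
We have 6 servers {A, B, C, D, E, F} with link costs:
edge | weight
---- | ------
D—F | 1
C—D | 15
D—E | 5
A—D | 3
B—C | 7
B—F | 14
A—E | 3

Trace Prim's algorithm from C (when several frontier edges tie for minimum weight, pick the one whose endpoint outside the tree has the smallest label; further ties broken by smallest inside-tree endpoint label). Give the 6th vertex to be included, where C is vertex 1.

Prim, starting at C.
Step 1: frontier [B—C 7, C—D 15] → take B—C (7); add B.
Step 2: frontier [B—F 14, C—D 15] → take B—F (14); add F.
Step 3: frontier [C—D 15, D—F 1] → take D—F (1); add D.
Step 4: frontier [A—D 3, D—E 5] → take A—D (3); add A.
Step 5: frontier [A—E 3, D—E 5] → take A—E (3); add E.
Vertex order: C, B, F, D, A, E. The 6th vertex is E.

E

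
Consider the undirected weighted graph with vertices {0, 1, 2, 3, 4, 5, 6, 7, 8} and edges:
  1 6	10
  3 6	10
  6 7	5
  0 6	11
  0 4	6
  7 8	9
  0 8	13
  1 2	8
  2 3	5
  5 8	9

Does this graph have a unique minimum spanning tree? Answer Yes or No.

No

Sort edges by weight, then run Kruskal:
2 3 (5): add — endpoints in different components.
6 7 (5): add — endpoints in different components.
0 4 (6): add — endpoints in different components.
1 2 (8): add — endpoints in different components.
5 8 (9): add — endpoints in different components.
7 8 (9): add — endpoints in different components.
1 6 (10): add — endpoints in different components.
3 6 (10): skip — 3 and 6 already connected.
0 6 (11): add — endpoints in different components.
Non-tree edge 3 6 has weight 10, equal to the heaviest edge on its tree cycle — swapping gives another MST of the same weight. Not unique.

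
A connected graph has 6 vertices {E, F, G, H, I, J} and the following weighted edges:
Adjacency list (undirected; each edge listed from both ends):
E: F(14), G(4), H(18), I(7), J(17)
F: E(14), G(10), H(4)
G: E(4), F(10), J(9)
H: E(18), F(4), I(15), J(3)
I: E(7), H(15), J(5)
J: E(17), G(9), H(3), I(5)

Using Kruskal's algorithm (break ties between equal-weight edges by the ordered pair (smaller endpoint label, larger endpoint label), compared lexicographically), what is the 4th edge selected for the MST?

I-J

Sort edges by weight, then run Kruskal:
H—J (3): add — endpoints in different components.
E—G (4): add — endpoints in different components.
F—H (4): add — endpoints in different components.
I—J (5): add — endpoints in different components.
E—I (7): add — endpoints in different components.
The 4th edge added is I—J.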